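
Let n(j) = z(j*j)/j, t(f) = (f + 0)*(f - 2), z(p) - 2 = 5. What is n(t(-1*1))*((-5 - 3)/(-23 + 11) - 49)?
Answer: -1015/9 ≈ -112.78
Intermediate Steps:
z(p) = 7 (z(p) = 2 + 5 = 7)
t(f) = f*(-2 + f)
n(j) = 7/j
n(t(-1*1))*((-5 - 3)/(-23 + 11) - 49) = (7/(((-1*1)*(-2 - 1*1))))*((-5 - 3)/(-23 + 11) - 49) = (7/((-(-2 - 1))))*(-8/(-12) - 49) = (7/((-1*(-3))))*(-8*(-1/12) - 49) = (7/3)*(⅔ - 49) = (7*(⅓))*(-145/3) = (7/3)*(-145/3) = -1015/9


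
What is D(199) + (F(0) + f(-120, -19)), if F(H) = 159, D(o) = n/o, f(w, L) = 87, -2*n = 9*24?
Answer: 48846/199 ≈ 245.46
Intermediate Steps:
n = -108 (n = -9*24/2 = -½*216 = -108)
D(o) = -108/o
D(199) + (F(0) + f(-120, -19)) = -108/199 + (159 + 87) = -108*1/199 + 246 = -108/199 + 246 = 48846/199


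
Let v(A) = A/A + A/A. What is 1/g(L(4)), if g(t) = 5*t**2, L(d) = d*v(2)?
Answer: 1/320 ≈ 0.0031250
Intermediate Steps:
v(A) = 2 (v(A) = 1 + 1 = 2)
L(d) = 2*d (L(d) = d*2 = 2*d)
1/g(L(4)) = 1/(5*(2*4)**2) = 1/(5*8**2) = 1/(5*64) = 1/320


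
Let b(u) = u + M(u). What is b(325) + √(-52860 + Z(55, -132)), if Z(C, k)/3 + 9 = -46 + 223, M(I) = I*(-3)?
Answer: -650 + 2*I*√13089 ≈ -650.0 + 228.81*I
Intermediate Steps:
M(I) = -3*I
Z(C, k) = 504 (Z(C, k) = -27 + 3*(-46 + 223) = -27 + 3*177 = -27 + 531 = 504)
b(u) = -2*u (b(u) = u - 3*u = -2*u)
b(325) + √(-52860 + Z(55, -132)) = -2*325 + √(-52860 + 504) = -650 + √(-52356) = -650 + 2*I*√13089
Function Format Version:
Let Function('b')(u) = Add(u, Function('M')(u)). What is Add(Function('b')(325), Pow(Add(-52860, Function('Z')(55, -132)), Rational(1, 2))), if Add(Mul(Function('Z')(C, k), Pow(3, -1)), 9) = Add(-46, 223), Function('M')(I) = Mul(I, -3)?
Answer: Add(-650, Mul(2, I, Pow(13089, Rational(1, 2)))) ≈ Add(-650.00, Mul(228.81, I))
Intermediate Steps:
Function('M')(I) = Mul(-3, I)
Function('Z')(C, k) = 504 (Function('Z')(C, k) = Add(-27, Mul(3, Add(-46, 223))) = Add(-27, Mul(3, 177)) = Add(-27, 531) = 504)
Function('b')(u) = Mul(-2, u) (Function('b')(u) = Add(u, Mul(-3, u)) = Mul(-2, u))
Add(Function('b')(325), Pow(Add(-52860, Function('Z')(55, -132)), Rational(1, 2))) = Add(Mul(-2, 325), Pow(Add(-52860, 504), Rational(1, 2))) = Add(-650, Pow(-52356, Rational(1, 2))) = Add(-650, Mul(2, I, Pow(13089, Rational(1, 2))))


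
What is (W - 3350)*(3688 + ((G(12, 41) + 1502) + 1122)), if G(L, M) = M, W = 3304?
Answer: -292238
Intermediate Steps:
(W - 3350)*(3688 + ((G(12, 41) + 1502) + 1122)) = (3304 - 3350)*(3688 + ((41 + 1502) + 1122)) = -46*(3688 + (1543 + 1122)) = -46*(3688 + 2665) = -46*6353 = -292238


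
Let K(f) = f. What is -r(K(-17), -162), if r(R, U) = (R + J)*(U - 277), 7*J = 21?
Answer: -6146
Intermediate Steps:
J = 3 (J = (⅐)*21 = 3)
r(R, U) = (-277 + U)*(3 + R) (r(R, U) = (R + 3)*(U - 277) = (3 + R)*(-277 + U) = (-277 + U)*(3 + R))
-r(K(-17), -162) = -(-831 - 277*(-17) + 3*(-162) - 17*(-162)) = -(-831 + 4709 - 486 + 2754) = -1*6146 = -6146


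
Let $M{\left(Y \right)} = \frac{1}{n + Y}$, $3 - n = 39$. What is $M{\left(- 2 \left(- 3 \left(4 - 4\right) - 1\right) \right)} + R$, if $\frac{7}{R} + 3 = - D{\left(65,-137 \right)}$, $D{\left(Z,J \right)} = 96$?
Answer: $- \frac{337}{3366} \approx -0.10012$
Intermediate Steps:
$n = -36$ ($n = 3 - 39 = -36$)
$R = - \frac{7}{99}$ ($R = \frac{7}{-3 - 96} = \frac{7}{-99} = 7 \left(- \frac{1}{99}\right) = - \frac{7}{99} \approx -0.070707$)
$M{\left(Y \right)} = \frac{1}{-36 + Y}$
$M{\left(- 2 \left(- 3 \left(4 - 4\right) - 1\right) \right)} + R = \frac{1}{-36 - 2 \left(- 3 \left(4 - 4\right) - 1\right)} - \frac{7}{99} = \frac{1}{-36 - 2 \left(\left(-3\right) 0 - 1\right)} - \frac{7}{99} = \frac{1}{-36 - 2 \left(0 - 1\right)} - \frac{7}{99} = \frac{1}{-36 - -2} - \frac{7}{99} = \frac{1}{-36 + 2} - \frac{7}{99} = \frac{1}{-34} - \frac{7}{99} = - \frac{1}{34} - \frac{7}{99} = - \frac{337}{3366}$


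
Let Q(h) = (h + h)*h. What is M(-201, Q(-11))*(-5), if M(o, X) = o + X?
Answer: -205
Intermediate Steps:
Q(h) = 2*h² (Q(h) = (2*h)*h = 2*h²)
M(o, X) = X + o
M(-201, Q(-11))*(-5) = (2*(-11)² - 201)*(-5) = (2*121 - 201)*(-5) = (242 - 201)*(-5) = 41*(-5) = -205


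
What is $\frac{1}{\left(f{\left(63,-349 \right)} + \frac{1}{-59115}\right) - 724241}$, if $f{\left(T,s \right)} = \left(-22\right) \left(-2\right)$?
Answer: $- \frac{59115}{42810905656} \approx -1.3808 \cdot 10^{-6}$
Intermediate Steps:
$f{\left(T,s \right)} = 44$
$\frac{1}{\left(f{\left(63,-349 \right)} + \frac{1}{-59115}\right) - 724241} = \frac{1}{\left(44 + \frac{1}{-59115}\right) - 724241} = \frac{1}{\left(44 - \frac{1}{59115}\right) - 724241} = \frac{1}{\frac{2601059}{59115} - 724241} = \frac{1}{- \frac{42810905656}{59115}} = - \frac{59115}{42810905656}$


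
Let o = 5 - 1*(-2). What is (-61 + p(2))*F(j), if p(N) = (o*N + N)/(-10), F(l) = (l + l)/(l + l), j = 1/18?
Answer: -313/5 ≈ -62.600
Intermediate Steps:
j = 1/18 ≈ 0.055556
o = 7 (o = 5 + 2 = 7)
F(l) = 1 (F(l) = (2*l)/((2*l)) = (2*l)*(1/(2*l)) = 1)
p(N) = -4*N/5 (p(N) = (7*N + N)/(-10) = (8*N)*(-⅒) = -4*N/5)
(-61 + p(2))*F(j) = (-61 - ⅘*2)*1 = (-61 - 8/5)*1 = -313/5*1 = -313/5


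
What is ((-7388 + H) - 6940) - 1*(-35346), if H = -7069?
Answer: 13949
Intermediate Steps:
((-7388 + H) - 6940) - 1*(-35346) = ((-7388 - 7069) - 6940) - 1*(-35346) = (-14457 - 6940) + 35346 = -21397 + 35346 = 13949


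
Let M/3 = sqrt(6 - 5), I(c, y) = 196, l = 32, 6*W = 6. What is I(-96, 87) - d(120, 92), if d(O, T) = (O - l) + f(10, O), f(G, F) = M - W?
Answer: 106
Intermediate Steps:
W = 1 (W = (1/6)*6 = 1)
M = 3 (M = 3*sqrt(6 - 5) = 3*sqrt(1) = 3*1 = 3)
f(G, F) = 2 (f(G, F) = 3 - 1*1 = 3 - 1 = 2)
d(O, T) = -30 + O (d(O, T) = (O - 1*32) + 2 = (O - 32) + 2 = (-32 + O) + 2 = -30 + O)
I(-96, 87) - d(120, 92) = 196 - (-30 + 120) = 196 - 1*90 = 196 - 90 = 106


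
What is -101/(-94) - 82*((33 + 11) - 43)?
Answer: -7607/94 ≈ -80.926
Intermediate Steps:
-101/(-94) - 82*((33 + 11) - 43) = -101*(-1/94) - 82*(44 - 43) = 101/94 - 82*1 = 101/94 - 82 = -7607/94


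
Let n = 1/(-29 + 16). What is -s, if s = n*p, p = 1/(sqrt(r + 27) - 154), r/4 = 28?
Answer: -154/306501 - sqrt(139)/306501 ≈ -0.00054091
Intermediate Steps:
r = 112 (r = 4*28 = 112)
p = 1/(-154 + sqrt(139)) (p = 1/(sqrt(112 + 27) - 154) = 1/(sqrt(139) - 154) = 1/(-154 + sqrt(139)) ≈ -0.0070318)
n = -1/13 (n = 1/(-13) = -1/13 ≈ -0.076923)
s = 154/306501 + sqrt(139)/306501 (s = -(-154/23577 - sqrt(139)/23577)/13 = 154/306501 + sqrt(139)/306501 ≈ 0.00054091)
-s = -(154/306501 + sqrt(139)/306501) = -154/306501 - sqrt(139)/306501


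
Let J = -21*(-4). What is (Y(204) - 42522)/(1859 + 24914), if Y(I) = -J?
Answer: -42606/26773 ≈ -1.5914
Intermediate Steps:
J = 84
Y(I) = -84 (Y(I) = -1*84 = -84)
(Y(204) - 42522)/(1859 + 24914) = (-84 - 42522)/(1859 + 24914) = -42606/26773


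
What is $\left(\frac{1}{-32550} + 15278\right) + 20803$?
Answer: $\frac{1174436549}{32550} \approx 36081.0$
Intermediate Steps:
$\left(\frac{1}{-32550} + 15278\right) + 20803 = \left(- \frac{1}{32550} + 15278\right) + 20803 = \frac{497298899}{32550} + 20803 = \frac{1174436549}{32550}$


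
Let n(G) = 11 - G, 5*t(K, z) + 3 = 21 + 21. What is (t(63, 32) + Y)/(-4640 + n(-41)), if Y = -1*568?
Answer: 2801/22940 ≈ 0.12210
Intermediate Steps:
Y = -568
t(K, z) = 39/5 (t(K, z) = -⅗ + (21 + 21)/5 = -⅗ + (⅕)*42 = -⅗ + 42/5 = 39/5)
(t(63, 32) + Y)/(-4640 + n(-41)) = (39/5 - 568)/(-4640 + (11 - 1*(-41))) = -2801/(5*(-4640 + (11 + 41))) = -2801/(5*(-4640 + 52)) = -2801/5/(-4588) = -2801/5*(-1/4588) = 2801/22940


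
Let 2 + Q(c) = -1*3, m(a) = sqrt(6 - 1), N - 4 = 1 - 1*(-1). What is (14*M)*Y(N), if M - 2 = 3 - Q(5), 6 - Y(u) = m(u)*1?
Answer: 840 - 140*sqrt(5) ≈ 526.95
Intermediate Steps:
N = 6 (N = 4 + (1 - 1*(-1)) = 4 + (1 + 1) = 4 + 2 = 6)
m(a) = sqrt(5)
Q(c) = -5 (Q(c) = -2 - 1*3 = -2 - 3 = -5)
Y(u) = 6 - sqrt(5)
M = 10 (M = 2 + (3 - 1*(-5)) = 2 + (3 + 5) = 2 + 8 = 10)
(14*M)*Y(N) = (14*10)*(6 - sqrt(5)) = 140*(6 - sqrt(5)) = 840 - 140*sqrt(5)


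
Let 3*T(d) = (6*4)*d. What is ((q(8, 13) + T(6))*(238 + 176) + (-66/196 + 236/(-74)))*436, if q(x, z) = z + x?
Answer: 22577721758/1813 ≈ 1.2453e+7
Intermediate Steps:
T(d) = 8*d (T(d) = ((6*4)*d)/3 = (24*d)/3 = 8*d)
q(x, z) = x + z
((q(8, 13) + T(6))*(238 + 176) + (-66/196 + 236/(-74)))*436 = (((8 + 13) + 8*6)*(238 + 176) + (-66/196 + 236/(-74)))*436 = ((21 + 48)*414 + (-66*1/196 + 236*(-1/74)))*436 = (69*414 + (-33/98 - 118/37))*436 = (28566 - 12785/3626)*436 = (103567531/3626)*436 = 22577721758/1813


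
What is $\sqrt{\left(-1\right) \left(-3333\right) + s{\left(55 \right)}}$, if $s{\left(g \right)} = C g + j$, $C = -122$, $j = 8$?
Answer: $i \sqrt{3369} \approx 58.043 i$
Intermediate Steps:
$s{\left(g \right)} = 8 - 122 g$ ($s{\left(g \right)} = - 122 g + 8 = 8 - 122 g$)
$\sqrt{\left(-1\right) \left(-3333\right) + s{\left(55 \right)}} = \sqrt{\left(-1\right) \left(-3333\right) + \left(8 - 6710\right)} = \sqrt{3333 + \left(8 - 6710\right)} = \sqrt{3333 - 6702} = \sqrt{-3369} = i \sqrt{3369}$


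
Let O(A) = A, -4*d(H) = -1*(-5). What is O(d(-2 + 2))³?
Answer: -125/64 ≈ -1.9531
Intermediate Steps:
d(H) = -5/4 (d(H) = -(-1)*(-5)/4 = -¼*5 = -5/4)
O(d(-2 + 2))³ = (-5/4)³ = -125/64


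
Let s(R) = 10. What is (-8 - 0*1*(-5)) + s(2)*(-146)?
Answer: -1468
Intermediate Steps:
(-8 - 0*1*(-5)) + s(2)*(-146) = (-8 - 0*1*(-5)) + 10*(-146) = (-8 - 0*(-5)) - 1460 = (-8 - 1*0) - 1460 = (-8 + 0) - 1460 = -8 - 1460 = -1468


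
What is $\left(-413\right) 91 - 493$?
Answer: $-38076$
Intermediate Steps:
$\left(-413\right) 91 - 493 = -37583 - 493 = -38076$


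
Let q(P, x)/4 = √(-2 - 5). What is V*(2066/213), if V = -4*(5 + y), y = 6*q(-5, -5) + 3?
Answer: -66112/213 - 66112*I*√7/71 ≈ -310.38 - 2463.6*I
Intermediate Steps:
q(P, x) = 4*I*√7 (q(P, x) = 4*√(-2 - 5) = 4*√(-7) = 4*(I*√7) = 4*I*√7)
y = 3 + 24*I*√7 (y = 6*(4*I*√7) + 3 = 24*I*√7 + 3 = 3 + 24*I*√7 ≈ 3.0 + 63.498*I)
V = -32 - 96*I*√7 (V = -4*(5 + (3 + 24*I*√7)) = -4*(8 + 24*I*√7) = -32 - 96*I*√7 ≈ -32.0 - 253.99*I)
V*(2066/213) = (-32 - 96*I*√7)*(2066/213) = -66112/213 - 66112*I*√7/71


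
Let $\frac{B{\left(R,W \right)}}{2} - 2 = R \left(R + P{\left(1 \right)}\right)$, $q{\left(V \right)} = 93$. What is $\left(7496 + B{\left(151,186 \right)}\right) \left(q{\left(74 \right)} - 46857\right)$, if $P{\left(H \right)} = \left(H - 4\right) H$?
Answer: $-2440893744$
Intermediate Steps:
$P{\left(H \right)} = H \left(-4 + H\right)$ ($P{\left(H \right)} = \left(-4 + H\right) H = H \left(-4 + H\right)$)
$B{\left(R,W \right)} = 4 + 2 R \left(-3 + R\right)$ ($B{\left(R,W \right)} = 4 + 2 R \left(R + 1 \left(-4 + 1\right)\right) = 4 + 2 R \left(R + 1 \left(-3\right)\right) = 4 + 2 R \left(R - 3\right) = 4 + 2 R \left(-3 + R\right)$)
$\left(7496 + B{\left(151,186 \right)}\right) \left(q{\left(74 \right)} - 46857\right) = \left(7496 + \left(4 - 906 + 2 \cdot 151^{2}\right)\right) \left(93 - 46857\right) = \left(7496 + \left(4 - 906 + 2 \cdot 22801\right)\right) \left(-46764\right) = \left(7496 + \left(4 - 906 + 45602\right)\right) \left(-46764\right) = \left(7496 + 44700\right) \left(-46764\right) = 52196 \left(-46764\right) = -2440893744$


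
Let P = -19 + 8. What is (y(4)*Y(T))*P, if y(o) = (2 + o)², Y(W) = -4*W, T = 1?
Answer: 1584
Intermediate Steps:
P = -11
(y(4)*Y(T))*P = ((2 + 4)²*(-4*1))*(-11) = (6²*(-4))*(-11) = (36*(-4))*(-11) = -144*(-11) = 1584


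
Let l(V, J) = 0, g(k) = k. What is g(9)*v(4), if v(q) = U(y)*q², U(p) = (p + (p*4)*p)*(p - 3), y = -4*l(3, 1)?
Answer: 0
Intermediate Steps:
y = 0 (y = -4*0 = 0)
U(p) = (-3 + p)*(p + 4*p²) (U(p) = (p + (4*p)*p)*(-3 + p) = (p + 4*p²)*(-3 + p) = (-3 + p)*(p + 4*p²))
v(q) = 0 (v(q) = (0*(-3 - 11*0 + 4*0²))*q² = (0*(-3 + 0 + 4*0))*q² = (0*(-3 + 0 + 0))*q² = (0*(-3))*q² = 0*q² = 0)
g(9)*v(4) = 9*0 = 0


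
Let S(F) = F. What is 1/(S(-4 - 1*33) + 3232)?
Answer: 1/3195 ≈ 0.00031299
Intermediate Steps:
1/(S(-4 - 1*33) + 3232) = 1/((-4 - 1*33) + 3232) = 1/((-4 - 33) + 3232) = 1/(-37 + 3232) = 1/3195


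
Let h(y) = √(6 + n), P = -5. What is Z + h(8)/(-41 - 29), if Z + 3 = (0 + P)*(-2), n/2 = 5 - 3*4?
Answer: 7 - I*√2/35 ≈ 7.0 - 0.040406*I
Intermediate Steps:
n = -14 (n = 2*(5 - 3*4) = 2*(5 - 12) = 2*(-7) = -14)
Z = 7 (Z = -3 + (0 - 5)*(-2) = -3 - 5*(-2) = -3 + 10 = 7)
h(y) = 2*I*√2 (h(y) = √(6 - 14) = √(-8) = 2*I*√2)
Z + h(8)/(-41 - 29) = 7 + (2*I*√2)/(-41 - 29) = 7 + (2*I*√2)/(-70) = 7 + (2*I*√2)*(-1/70) = 7 - I*√2/35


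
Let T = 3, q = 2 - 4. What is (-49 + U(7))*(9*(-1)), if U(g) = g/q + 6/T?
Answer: 909/2 ≈ 454.50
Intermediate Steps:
q = -2
U(g) = 2 - g/2 (U(g) = g/(-2) + 6/3 = g*(-1/2) + 6*(1/3) = -g/2 + 2 = 2 - g/2)
(-49 + U(7))*(9*(-1)) = (-49 + (2 - 1/2*7))*(9*(-1)) = (-49 + (2 - 7/2))*(-9) = (-49 - 3/2)*(-9) = -101/2*(-9) = 909/2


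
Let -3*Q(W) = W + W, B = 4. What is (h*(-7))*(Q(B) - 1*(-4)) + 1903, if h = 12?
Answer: 1791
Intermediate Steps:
Q(W) = -2*W/3 (Q(W) = -(W + W)/3 = -2*W/3)
(h*(-7))*(Q(B) - 1*(-4)) + 1903 = (12*(-7))*(-⅔*4 - 1*(-4)) + 1903 = -84*(-8/3 + 4) + 1903 = -84*4/3 + 1903 = -112 + 1903 = 1791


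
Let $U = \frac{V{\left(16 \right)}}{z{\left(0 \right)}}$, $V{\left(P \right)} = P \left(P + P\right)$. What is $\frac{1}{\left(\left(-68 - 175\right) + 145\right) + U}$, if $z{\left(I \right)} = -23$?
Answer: $- \frac{23}{2766} \approx -0.0083153$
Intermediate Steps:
$V{\left(P \right)} = 2 P^{2}$ ($V{\left(P \right)} = P 2 P = 2 P^{2}$)
$U = - \frac{512}{23}$ ($U = \frac{2 \cdot 16^{2}}{-23} = 2 \cdot 256 \left(- \frac{1}{23}\right) = 512 \left(- \frac{1}{23}\right) = - \frac{512}{23} \approx -22.261$)
$\frac{1}{\left(\left(-68 - 175\right) + 145\right) + U} = \frac{1}{\left(\left(-68 - 175\right) + 145\right) - \frac{512}{23}} = \frac{1}{\left(-243 + 145\right) - \frac{512}{23}} = \frac{1}{-98 - \frac{512}{23}} = \frac{1}{- \frac{2766}{23}} = - \frac{23}{2766}$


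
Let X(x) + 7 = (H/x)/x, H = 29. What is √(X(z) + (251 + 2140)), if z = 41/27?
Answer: √4028645/41 ≈ 48.955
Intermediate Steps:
z = 41/27 (z = 41*(1/27) = 41/27 ≈ 1.5185)
X(x) = -7 + 29/x² (X(x) = -7 + (29/x)/x = -7 + 29/x²)
√(X(z) + (251 + 2140)) = √((-7 + 29/(41/27)²) + (251 + 2140)) = √((-7 + 29*(729/1681)) + 2391) = √((-7 + 21141/1681) + 2391) = √(9374/1681 + 2391) = √(4028645/1681) = √4028645/41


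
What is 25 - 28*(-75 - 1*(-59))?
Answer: 473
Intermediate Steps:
25 - 28*(-75 - 1*(-59)) = 25 - 28*(-75 + 59) = 25 - 28*(-16) = 25 + 448 = 473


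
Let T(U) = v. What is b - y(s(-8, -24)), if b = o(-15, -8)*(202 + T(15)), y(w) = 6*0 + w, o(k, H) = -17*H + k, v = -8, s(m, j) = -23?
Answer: 23497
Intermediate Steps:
o(k, H) = k - 17*H
T(U) = -8
y(w) = w (y(w) = 0 + w = w)
b = 23474 (b = (-15 - 17*(-8))*(202 - 8) = (-15 + 136)*194 = 121*194 = 23474)
b - y(s(-8, -24)) = 23474 - 1*(-23) = 23474 + 23 = 23497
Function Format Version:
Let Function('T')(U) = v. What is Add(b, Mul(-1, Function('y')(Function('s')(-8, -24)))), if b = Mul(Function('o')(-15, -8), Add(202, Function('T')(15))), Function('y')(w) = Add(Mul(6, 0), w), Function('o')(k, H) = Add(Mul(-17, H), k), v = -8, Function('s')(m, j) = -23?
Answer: 23497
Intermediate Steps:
Function('o')(k, H) = Add(k, Mul(-17, H))
Function('T')(U) = -8
Function('y')(w) = w (Function('y')(w) = Add(0, w) = w)
b = 23474 (b = Mul(Add(-15, Mul(-17, -8)), Add(202, -8)) = Mul(Add(-15, 136), 194) = Mul(121, 194) = 23474)
Add(b, Mul(-1, Function('y')(Function('s')(-8, -24)))) = Add(23474, Mul(-1, -23)) = Add(23474, 23) = 23497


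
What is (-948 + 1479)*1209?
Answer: 641979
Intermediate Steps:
(-948 + 1479)*1209 = 531*1209 = 641979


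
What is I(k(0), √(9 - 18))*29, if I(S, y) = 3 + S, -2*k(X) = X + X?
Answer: 87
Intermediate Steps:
k(X) = -X (k(X) = -(X + X)/2 = -X)
I(k(0), √(9 - 18))*29 = (3 - 1*0)*29 = (3 + 0)*29 = 3*29 = 87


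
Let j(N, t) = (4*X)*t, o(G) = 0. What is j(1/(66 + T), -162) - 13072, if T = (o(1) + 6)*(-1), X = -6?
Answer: -9184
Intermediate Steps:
T = -6 (T = (0 + 6)*(-1) = 6*(-1) = -6)
j(N, t) = -24*t (j(N, t) = (4*(-6))*t = -24*t)
j(1/(66 + T), -162) - 13072 = -24*(-162) - 13072 = 3888 - 13072 = -9184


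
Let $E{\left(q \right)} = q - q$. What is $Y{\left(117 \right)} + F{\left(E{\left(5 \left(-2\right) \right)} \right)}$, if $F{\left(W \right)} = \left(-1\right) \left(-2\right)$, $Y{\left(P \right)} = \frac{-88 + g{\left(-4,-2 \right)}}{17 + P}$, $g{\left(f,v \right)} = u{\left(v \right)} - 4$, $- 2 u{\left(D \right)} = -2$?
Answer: $\frac{177}{134} \approx 1.3209$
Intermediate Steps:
$u{\left(D \right)} = 1$ ($u{\left(D \right)} = \left(- \frac{1}{2}\right) \left(-2\right) = 1$)
$g{\left(f,v \right)} = -3$ ($g{\left(f,v \right)} = 1 - 4 = -3$)
$Y{\left(P \right)} = - \frac{91}{17 + P}$ ($Y{\left(P \right)} = \frac{-88 - 3}{17 + P} = - \frac{91}{17 + P}$)
$E{\left(q \right)} = 0$
$F{\left(W \right)} = 2$
$Y{\left(117 \right)} + F{\left(E{\left(5 \left(-2\right) \right)} \right)} = - \frac{91}{17 + 117} + 2 = - \frac{91}{134} + 2 = \frac{177}{134}$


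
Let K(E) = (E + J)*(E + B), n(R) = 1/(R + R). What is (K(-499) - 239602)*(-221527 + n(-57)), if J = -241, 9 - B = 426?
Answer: -5533648536401/57 ≈ -9.7081e+10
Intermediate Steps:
B = -417 (B = 9 - 1*426 = 9 - 426 = -417)
n(R) = 1/(2*R)
K(E) = (-417 + E)*(-241 + E) (K(E) = (E - 241)*(E - 417) = (-241 + E)*(-417 + E) = (-417 + E)*(-241 + E))
(K(-499) - 239602)*(-221527 + n(-57)) = ((100497 + (-499)**2 - 658*(-499)) - 239602)*(-221527 + (1/2)/(-57)) = ((100497 + 249001 + 328342) - 239602)*(-221527 + (1/2)*(-1/57)) = (677840 - 239602)*(-221527 - 1/114) = 438238*(-25254079/114) = -5533648536401/57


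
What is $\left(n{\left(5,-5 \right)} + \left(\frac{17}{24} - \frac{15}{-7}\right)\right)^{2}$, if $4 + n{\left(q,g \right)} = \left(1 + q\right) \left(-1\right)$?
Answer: $\frac{1442401}{28224} \approx 51.105$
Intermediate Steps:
$n{\left(q,g \right)} = -5 - q$ ($n{\left(q,g \right)} = -4 + \left(1 + q\right) \left(-1\right) = -4 - \left(1 + q\right) = -5 - q$)
$\left(n{\left(5,-5 \right)} + \left(\frac{17}{24} - \frac{15}{-7}\right)\right)^{2} = \left(\left(-5 - 5\right) + \left(\frac{17}{24} - \frac{15}{-7}\right)\right)^{2} = \left(\left(-5 - 5\right) + \left(17 \cdot \frac{1}{24} - - \frac{15}{7}\right)\right)^{2} = \left(-10 + \left(\frac{17}{24} + \frac{15}{7}\right)\right)^{2} = \left(-10 + \frac{479}{168}\right)^{2} = \left(- \frac{1201}{168}\right)^{2} = \frac{1442401}{28224}$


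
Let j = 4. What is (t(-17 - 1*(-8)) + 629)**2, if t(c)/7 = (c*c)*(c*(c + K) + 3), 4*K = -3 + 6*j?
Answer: 7372798225/16 ≈ 4.6080e+8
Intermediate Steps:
K = 21/4 (K = (-3 + 6*4)/4 = (-3 + 24)/4 = (1/4)*21 = 21/4 ≈ 5.2500)
t(c) = 7*c**2*(3 + c*(21/4 + c)) (t(c) = 7*((c*c)*(c*(c + 21/4) + 3)) = 7*(c**2*(c*(21/4 + c) + 3)) = 7*(c**2*(3 + c*(21/4 + c))) = 7*c**2*(3 + c*(21/4 + c)))
(t(-17 - 1*(-8)) + 629)**2 = ((-17 - 1*(-8))**2*(21 + 7*(-17 - 1*(-8))**2 + 147*(-17 - 1*(-8))/4) + 629)**2 = ((-17 + 8)**2*(21 + 7*(-17 + 8)**2 + 147*(-17 + 8)/4) + 629)**2 = ((-9)**2*(21 + 7*(-9)**2 + (147/4)*(-9)) + 629)**2 = (81*(21 + 7*81 - 1323/4) + 629)**2 = (81*(21 + 567 - 1323/4) + 629)**2 = (81*(1029/4) + 629)**2 = (83349/4 + 629)**2 = (85865/4)**2 = 7372798225/16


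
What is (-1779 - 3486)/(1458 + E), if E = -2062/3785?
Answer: -19928025/5516468 ≈ -3.6125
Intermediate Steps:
E = -2062/3785 (E = -2062*1/3785 = -2062/3785 ≈ -0.54478)
(-1779 - 3486)/(1458 + E) = (-1779 - 3486)/(1458 - 2062/3785) = -5265/5516468/3785 = -5265*3785/5516468 = -19928025/5516468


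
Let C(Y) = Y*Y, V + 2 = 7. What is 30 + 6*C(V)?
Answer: 180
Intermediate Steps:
V = 5 (V = -2 + 7 = 5)
C(Y) = Y**2
30 + 6*C(V) = 30 + 6*5**2 = 30 + 6*25 = 30 + 150 = 180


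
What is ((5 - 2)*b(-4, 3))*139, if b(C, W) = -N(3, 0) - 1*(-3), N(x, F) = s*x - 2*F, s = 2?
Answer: -1251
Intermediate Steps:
N(x, F) = -2*F + 2*x (N(x, F) = 2*x - 2*F = -2*F + 2*x)
b(C, W) = -3 (b(C, W) = -(-2*0 + 2*3) - 1*(-3) = -(0 + 6) + 3 = -1*6 + 3 = -6 + 3 = -3)
((5 - 2)*b(-4, 3))*139 = ((5 - 2)*(-3))*139 = (3*(-3))*139 = -9*139 = -1251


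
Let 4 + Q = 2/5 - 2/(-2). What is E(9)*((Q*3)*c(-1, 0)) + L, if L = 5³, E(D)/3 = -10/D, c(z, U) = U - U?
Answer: 125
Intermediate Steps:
c(z, U) = 0
E(D) = -30/D (E(D) = 3*(-10/D) = -30/D)
Q = -13/5 (Q = -4 + (2/5 - 2/(-2)) = -4 + (2*(⅕) - 2*(-½)) = -4 + (⅖ + 1) = -4 + 7/5 = -13/5 ≈ -2.6000)
L = 125
E(9)*((Q*3)*c(-1, 0)) + L = (-30/9)*(-13/5*3*0) + 125 = (-30*⅑)*(-39/5*0) + 125 = -10/3*0 + 125 = 0 + 125 = 125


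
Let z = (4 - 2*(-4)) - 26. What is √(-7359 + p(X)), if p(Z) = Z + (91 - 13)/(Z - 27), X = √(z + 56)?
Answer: √(-198813 + 7386*√42)/√(27 - √42) ≈ 85.769*I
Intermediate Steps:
z = -14 (z = (4 + 8) - 26 = 12 - 26 = -14)
X = √42 (X = √(-14 + 56) = √42 ≈ 6.4807)
p(Z) = Z + 78/(-27 + Z)
√(-7359 + p(X)) = √(-7359 + (78 + (√42)² - 27*√42)/(-27 + √42)) = √(-7359 + (78 + 42 - 27*√42)/(-27 + √42)) = √(-7359 + (120 - 27*√42)/(-27 + √42))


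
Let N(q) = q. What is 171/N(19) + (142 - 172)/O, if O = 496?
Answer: 2217/248 ≈ 8.9395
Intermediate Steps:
171/N(19) + (142 - 172)/O = 171/19 + (142 - 172)/496 = 171*(1/19) - 30*1/496 = 9 - 15/248 = 2217/248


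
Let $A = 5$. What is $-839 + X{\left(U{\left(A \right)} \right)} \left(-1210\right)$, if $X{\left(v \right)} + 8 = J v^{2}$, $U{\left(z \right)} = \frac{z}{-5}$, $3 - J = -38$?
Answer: $-40769$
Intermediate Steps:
$J = 41$ ($J = 3 - -38 = 3 + 38 = 41$)
$U{\left(z \right)} = - \frac{z}{5}$ ($U{\left(z \right)} = z \left(- \frac{1}{5}\right) = - \frac{z}{5}$)
$X{\left(v \right)} = -8 + 41 v^{2}$
$-839 + X{\left(U{\left(A \right)} \right)} \left(-1210\right) = -839 + \left(-8 + 41 \left(\left(- \frac{1}{5}\right) 5\right)^{2}\right) \left(-1210\right) = -839 + \left(-8 + 41 \left(-1\right)^{2}\right) \left(-1210\right) = -839 + \left(-8 + 41 \cdot 1\right) \left(-1210\right) = -839 + \left(-8 + 41\right) \left(-1210\right) = -839 + 33 \left(-1210\right) = -839 - 39930 = -40769$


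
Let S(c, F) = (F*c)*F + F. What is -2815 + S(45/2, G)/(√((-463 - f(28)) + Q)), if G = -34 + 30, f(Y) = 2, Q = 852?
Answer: -2815 + 356*√43/129 ≈ -2796.9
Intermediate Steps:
G = -4
S(c, F) = F + c*F² (S(c, F) = c*F² + F = F + c*F²)
-2815 + S(45/2, G)/(√((-463 - f(28)) + Q)) = -2815 + (-4*(1 - 180/2))/(√((-463 - 1*2) + 852)) = -2815 + (-4*(1 - 180/2))/(√((-463 - 2) + 852)) = -2815 + (-4*(1 - 4*45/2))/(√(-465 + 852)) = -2815 + (-4*(1 - 90))/(√387) = -2815 + (-4*(-89))/((3*√43)) = -2815 + 356*(√43/129) = -2815 + 356*√43/129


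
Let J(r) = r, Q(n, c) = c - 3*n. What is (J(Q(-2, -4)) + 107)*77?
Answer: 8393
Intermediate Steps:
(J(Q(-2, -4)) + 107)*77 = ((-4 - 3*(-2)) + 107)*77 = ((-4 + 6) + 107)*77 = (2 + 107)*77 = 109*77 = 8393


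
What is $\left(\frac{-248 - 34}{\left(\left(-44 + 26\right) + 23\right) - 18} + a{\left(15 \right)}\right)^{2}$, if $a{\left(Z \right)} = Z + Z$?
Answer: $\frac{451584}{169} \approx 2672.1$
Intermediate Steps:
$a{\left(Z \right)} = 2 Z$
$\left(\frac{-248 - 34}{\left(\left(-44 + 26\right) + 23\right) - 18} + a{\left(15 \right)}\right)^{2} = \left(\frac{-248 - 34}{\left(\left(-44 + 26\right) + 23\right) - 18} + 2 \cdot 15\right)^{2} = \left(- \frac{282}{\left(-18 + 23\right) - 18} + 30\right)^{2} = \left(- \frac{282}{5 - 18} + 30\right)^{2} = \left(- \frac{282}{-13} + 30\right)^{2} = \left(\left(-282\right) \left(- \frac{1}{13}\right) + 30\right)^{2} = \left(\frac{282}{13} + 30\right)^{2} = \left(\frac{672}{13}\right)^{2} = \frac{451584}{169}$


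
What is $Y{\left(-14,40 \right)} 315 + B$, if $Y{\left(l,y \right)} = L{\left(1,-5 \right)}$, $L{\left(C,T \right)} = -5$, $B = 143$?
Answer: $-1432$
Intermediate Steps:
$Y{\left(l,y \right)} = -5$
$Y{\left(-14,40 \right)} 315 + B = \left(-5\right) 315 + 143 = -1575 + 143 = -1432$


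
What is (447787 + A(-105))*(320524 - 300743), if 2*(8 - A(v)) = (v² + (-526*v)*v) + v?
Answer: 66106321710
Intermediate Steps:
A(v) = 8 - v/2 + 525*v²/2 (A(v) = 8 - ((v² + (-526*v)*v) + v)/2 = 8 - ((v² - 526*v²) + v)/2 = 8 - (-525*v² + v)/2 = 8 - (v - 525*v²)/2 = 8 + (-v/2 + 525*v²/2) = 8 - v/2 + 525*v²/2)
(447787 + A(-105))*(320524 - 300743) = (447787 + (8 - ½*(-105) + (525/2)*(-105)²))*(320524 - 300743) = (447787 + (8 + 105/2 + (525/2)*11025))*19781 = (447787 + (8 + 105/2 + 5788125/2))*19781 = (447787 + 2894123)*19781 = 3341910*19781 = 66106321710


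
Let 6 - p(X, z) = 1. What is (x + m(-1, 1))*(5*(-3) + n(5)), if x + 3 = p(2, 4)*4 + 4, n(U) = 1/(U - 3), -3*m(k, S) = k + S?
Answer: -609/2 ≈ -304.50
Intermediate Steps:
m(k, S) = -S/3 - k/3 (m(k, S) = -(k + S)/3 = -(S + k)/3 = -S/3 - k/3)
p(X, z) = 5 (p(X, z) = 6 - 1*1 = 6 - 1 = 5)
n(U) = 1/(-3 + U)
x = 21 (x = -3 + (5*4 + 4) = -3 + (20 + 4) = -3 + 24 = 21)
(x + m(-1, 1))*(5*(-3) + n(5)) = (21 + (-⅓*1 - ⅓*(-1)))*(5*(-3) + 1/(-3 + 5)) = (21 + (-⅓ + ⅓))*(-15 + 1/2) = (21 + 0)*(-15 + ½) = 21*(-29/2) = -609/2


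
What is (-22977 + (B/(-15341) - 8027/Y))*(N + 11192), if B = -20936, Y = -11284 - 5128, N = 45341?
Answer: -327020888632266385/251776492 ≈ -1.2989e+9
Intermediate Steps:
Y = -16412
(-22977 + (B/(-15341) - 8027/Y))*(N + 11192) = (-22977 + (-20936/(-15341) - 8027/(-16412)))*(45341 + 11192) = (-22977 + (-20936*(-1/15341) - 8027*(-1/16412)))*56533 = (-22977 + (20936/15341 + 8027/16412))*56533 = (-22977 + 466743839/251776492)*56533 = -5784601712845/251776492*56533 = -327020888632266385/251776492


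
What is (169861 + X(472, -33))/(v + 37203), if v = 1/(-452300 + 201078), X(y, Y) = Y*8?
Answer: 42606497534/9346212065 ≈ 4.5587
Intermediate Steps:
X(y, Y) = 8*Y
v = -1/251222 (v = 1/(-251222) = -1/251222 ≈ -3.9805e-6)
(169861 + X(472, -33))/(v + 37203) = (169861 + 8*(-33))/(-1/251222 + 37203) = (169861 - 264)/(9346212065/251222) = 169597*(251222/9346212065) = 42606497534/9346212065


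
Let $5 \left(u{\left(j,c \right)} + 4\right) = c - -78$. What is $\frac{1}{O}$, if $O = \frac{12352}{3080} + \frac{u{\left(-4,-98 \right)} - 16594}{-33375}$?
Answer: $\frac{856625}{3861518} \approx 0.22184$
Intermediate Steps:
$u{\left(j,c \right)} = \frac{58}{5} + \frac{c}{5}$ ($u{\left(j,c \right)} = -4 + \frac{c - -78}{5} = -4 + \frac{c + 78}{5} = -4 + \frac{78 + c}{5} = -4 + \left(\frac{78}{5} + \frac{c}{5}\right) = \frac{58}{5} + \frac{c}{5}$)
$O = \frac{3861518}{856625}$ ($O = \frac{12352}{3080} + \frac{\left(\frac{58}{5} + \frac{1}{5} \left(-98\right)\right) - 16594}{-33375} = 12352 \cdot \frac{1}{3080} + \left(\left(\frac{58}{5} - \frac{98}{5}\right) - 16594\right) \left(- \frac{1}{33375}\right) = \frac{1544}{385} + \left(-8 - 16594\right) \left(- \frac{1}{33375}\right) = \frac{1544}{385} - - \frac{5534}{11125} = \frac{1544}{385} + \frac{5534}{11125} = \frac{3861518}{856625} \approx 4.5078$)
$\frac{1}{O} = \frac{1}{\frac{3861518}{856625}} = \frac{856625}{3861518}$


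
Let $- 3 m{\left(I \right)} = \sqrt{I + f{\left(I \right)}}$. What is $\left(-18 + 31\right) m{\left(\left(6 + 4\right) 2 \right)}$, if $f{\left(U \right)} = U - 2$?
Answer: $- \frac{13 \sqrt{38}}{3} \approx -26.712$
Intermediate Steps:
$f{\left(U \right)} = -2 + U$ ($f{\left(U \right)} = U - 2 = -2 + U$)
$m{\left(I \right)} = - \frac{\sqrt{-2 + 2 I}}{3}$ ($m{\left(I \right)} = - \frac{\sqrt{I + \left(-2 + I\right)}}{3} = - \frac{\sqrt{-2 + 2 I}}{3}$)
$\left(-18 + 31\right) m{\left(\left(6 + 4\right) 2 \right)} = \left(-18 + 31\right) \left(- \frac{\sqrt{-2 + 2 \left(6 + 4\right) 2}}{3}\right) = 13 \left(- \frac{\sqrt{-2 + 2 \cdot 10 \cdot 2}}{3}\right) = 13 \left(- \frac{\sqrt{-2 + 2 \cdot 20}}{3}\right) = 13 \left(- \frac{\sqrt{-2 + 40}}{3}\right) = 13 \left(- \frac{\sqrt{38}}{3}\right) = - \frac{13 \sqrt{38}}{3}$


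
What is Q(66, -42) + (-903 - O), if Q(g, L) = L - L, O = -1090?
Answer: 187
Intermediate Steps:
Q(g, L) = 0
Q(66, -42) + (-903 - O) = 0 + (-903 - 1*(-1090)) = 0 + (-903 + 1090) = 0 + 187 = 187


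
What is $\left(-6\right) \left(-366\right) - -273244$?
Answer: $275440$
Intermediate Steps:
$\left(-6\right) \left(-366\right) - -273244 = 2196 + 273244 = 275440$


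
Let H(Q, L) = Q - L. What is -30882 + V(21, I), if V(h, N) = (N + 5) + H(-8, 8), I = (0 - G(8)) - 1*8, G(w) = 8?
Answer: -30909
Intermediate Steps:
I = -16 (I = (0 - 1*8) - 1*8 = (0 - 8) - 8 = -8 - 8 = -16)
V(h, N) = -11 + N (V(h, N) = (N + 5) + (-8 - 1*8) = (5 + N) + (-8 - 8) = (5 + N) - 16 = -11 + N)
-30882 + V(21, I) = -30882 + (-11 - 16) = -30882 - 27 = -30909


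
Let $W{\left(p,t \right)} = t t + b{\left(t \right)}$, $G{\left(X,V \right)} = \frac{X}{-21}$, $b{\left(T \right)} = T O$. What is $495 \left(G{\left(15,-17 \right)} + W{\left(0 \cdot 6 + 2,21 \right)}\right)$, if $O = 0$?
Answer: $\frac{1525590}{7} \approx 2.1794 \cdot 10^{5}$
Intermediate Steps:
$b{\left(T \right)} = 0$ ($b{\left(T \right)} = T 0 = 0$)
$G{\left(X,V \right)} = - \frac{X}{21}$ ($G{\left(X,V \right)} = X \left(- \frac{1}{21}\right) = - \frac{X}{21}$)
$W{\left(p,t \right)} = t^{2}$ ($W{\left(p,t \right)} = t t + 0 = t^{2} + 0 = t^{2}$)
$495 \left(G{\left(15,-17 \right)} + W{\left(0 \cdot 6 + 2,21 \right)}\right) = 495 \left(\left(- \frac{1}{21}\right) 15 + 21^{2}\right) = 495 \left(- \frac{5}{7} + 441\right) = 495 \cdot \frac{3082}{7} = \frac{1525590}{7}$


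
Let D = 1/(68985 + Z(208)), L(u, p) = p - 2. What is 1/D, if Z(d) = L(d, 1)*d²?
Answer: 25721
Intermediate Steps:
L(u, p) = -2 + p
Z(d) = -d² (Z(d) = (-2 + 1)*d² = -d²)
D = 1/25721 (D = 1/(68985 - 1*208²) = 1/(68985 - 1*43264) = 1/(68985 - 43264) = 1/25721 ≈ 3.8879e-5)
1/D = 1/(1/25721) = 25721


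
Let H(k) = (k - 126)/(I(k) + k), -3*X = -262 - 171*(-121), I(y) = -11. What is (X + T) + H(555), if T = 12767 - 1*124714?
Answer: -193809593/1632 ≈ -1.1876e+5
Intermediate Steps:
X = -20429/3 (X = -(-262 - 171*(-121))/3 = -(-262 + 20691)/3 = -⅓*20429 = -20429/3 ≈ -6809.7)
H(k) = (-126 + k)/(-11 + k) (H(k) = (k - 126)/(-11 + k) = (-126 + k)/(-11 + k))
T = -111947 (T = 12767 - 124714 = -111947)
(X + T) + H(555) = (-20429/3 - 111947) + (-126 + 555)/(-11 + 555) = -356270/3 + 429/544 = -193809593/1632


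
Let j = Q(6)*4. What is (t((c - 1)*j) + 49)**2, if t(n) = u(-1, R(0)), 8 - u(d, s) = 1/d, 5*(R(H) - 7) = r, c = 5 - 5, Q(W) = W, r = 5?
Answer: 3364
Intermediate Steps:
c = 0
R(H) = 8 (R(H) = 7 + (1/5)*5 = 7 + 1 = 8)
j = 24 (j = 6*4 = 24)
u(d, s) = 8 - 1/d
t(n) = 9 (t(n) = 8 - 1/(-1) = 8 - 1*(-1) = 8 + 1 = 9)
(t((c - 1)*j) + 49)**2 = (9 + 49)**2 = 58**2 = 3364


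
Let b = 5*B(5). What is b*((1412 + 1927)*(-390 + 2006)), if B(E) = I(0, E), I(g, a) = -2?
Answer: -53958240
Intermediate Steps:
B(E) = -2
b = -10 (b = 5*(-2) = -10)
b*((1412 + 1927)*(-390 + 2006)) = -10*(1412 + 1927)*(-390 + 2006) = -33390*1616 = -10*5395824 = -53958240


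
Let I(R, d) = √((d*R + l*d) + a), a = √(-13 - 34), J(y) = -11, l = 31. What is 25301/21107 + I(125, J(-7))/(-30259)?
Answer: 25301/21107 - √(-1716 + I*√47)/30259 ≈ 1.1987 - 0.001369*I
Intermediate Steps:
a = I*√47 (a = √(-47) = I*√47 ≈ 6.8557*I)
I(R, d) = √(31*d + I*√47 + R*d) (I(R, d) = √((d*R + 31*d) + I*√47) = √((R*d + 31*d) + I*√47) = √((31*d + R*d) + I*√47) = √(31*d + I*√47 + R*d))
25301/21107 + I(125, J(-7))/(-30259) = 25301/21107 + √(31*(-11) + I*√47 + 125*(-11))/(-30259) = 25301*(1/21107) + √(-341 + I*√47 - 1375)*(-1/30259) = 25301/21107 + √(-1716 + I*√47)*(-1/30259) = 25301/21107 - √(-1716 + I*√47)/30259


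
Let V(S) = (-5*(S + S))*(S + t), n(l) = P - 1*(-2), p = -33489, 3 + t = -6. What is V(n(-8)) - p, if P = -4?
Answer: 33269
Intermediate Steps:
t = -9 (t = -3 - 6 = -9)
n(l) = -2 (n(l) = -4 - 1*(-2) = -4 + 2 = -2)
V(S) = -10*S*(-9 + S) (V(S) = (-5*(S + S))*(S - 9) = (-10*S)*(-9 + S) = -10*S*(-9 + S))
V(n(-8)) - p = 10*(-2)*(9 - 1*(-2)) - 1*(-33489) = 10*(-2)*(9 + 2) + 33489 = 10*(-2)*11 + 33489 = -220 + 33489 = 33269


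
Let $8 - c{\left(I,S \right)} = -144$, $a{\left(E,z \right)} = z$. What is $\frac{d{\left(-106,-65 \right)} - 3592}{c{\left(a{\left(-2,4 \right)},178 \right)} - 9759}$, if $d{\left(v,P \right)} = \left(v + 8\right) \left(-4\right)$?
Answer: $\frac{3200}{9607} \approx 0.33309$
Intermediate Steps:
$c{\left(I,S \right)} = 152$ ($c{\left(I,S \right)} = 8 - -144 = 8 + 144 = 152$)
$d{\left(v,P \right)} = -32 - 4 v$ ($d{\left(v,P \right)} = \left(8 + v\right) \left(-4\right) = -32 - 4 v$)
$\frac{d{\left(-106,-65 \right)} - 3592}{c{\left(a{\left(-2,4 \right)},178 \right)} - 9759} = \frac{\left(-32 - -424\right) - 3592}{152 - 9759} = \frac{\left(-32 + 424\right) - 3592}{-9607} = \left(392 - 3592\right) \left(- \frac{1}{9607}\right) = \left(-3200\right) \left(- \frac{1}{9607}\right) = \frac{3200}{9607}$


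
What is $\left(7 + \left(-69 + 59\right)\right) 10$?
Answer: $-30$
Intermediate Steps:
$\left(7 + \left(-69 + 59\right)\right) 10 = \left(7 - 10\right) 10 = \left(-3\right) 10 = -30$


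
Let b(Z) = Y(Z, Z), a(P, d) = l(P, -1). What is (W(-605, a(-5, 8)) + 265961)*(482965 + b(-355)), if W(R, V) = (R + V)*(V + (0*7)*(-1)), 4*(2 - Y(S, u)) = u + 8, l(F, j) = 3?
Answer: 510404253325/4 ≈ 1.2760e+11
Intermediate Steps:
a(P, d) = 3
Y(S, u) = -u/4 (Y(S, u) = 2 - (u + 8)/4 = 2 - (8 + u)/4 = 2 + (-2 - u/4) = -u/4)
b(Z) = -Z/4
W(R, V) = V*(R + V) (W(R, V) = (R + V)*(V + 0*(-1)) = (R + V)*(V + 0) = (R + V)*V = V*(R + V))
(W(-605, a(-5, 8)) + 265961)*(482965 + b(-355)) = (3*(-605 + 3) + 265961)*(482965 - ¼*(-355)) = (3*(-602) + 265961)*(482965 + 355/4) = (-1806 + 265961)*(1932215/4) = 264155*(1932215/4) = 510404253325/4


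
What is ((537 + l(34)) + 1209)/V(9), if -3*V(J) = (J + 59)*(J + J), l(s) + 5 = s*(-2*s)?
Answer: 571/408 ≈ 1.3995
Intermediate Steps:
l(s) = -5 - 2*s² (l(s) = -5 + s*(-2*s) = -5 - 2*s²)
V(J) = -2*J*(59 + J)/3 (V(J) = -(J + 59)*(J + J)/3 = -(59 + J)*2*J/3 = -2*J*(59 + J)/3)
((537 + l(34)) + 1209)/V(9) = ((537 + (-5 - 2*34²)) + 1209)/((-⅔*9*(59 + 9))) = ((537 + (-5 - 2*1156)) + 1209)/((-⅔*9*68)) = ((537 + (-5 - 2312)) + 1209)/(-408) = ((537 - 2317) + 1209)*(-1/408) = (-1780 + 1209)*(-1/408) = -571*(-1/408) = 571/408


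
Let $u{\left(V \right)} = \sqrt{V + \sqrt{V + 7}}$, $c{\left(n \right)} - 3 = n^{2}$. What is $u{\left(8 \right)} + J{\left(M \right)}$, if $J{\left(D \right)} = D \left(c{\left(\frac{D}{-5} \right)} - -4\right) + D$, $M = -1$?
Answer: $- \frac{201}{25} + \sqrt{8 + \sqrt{15}} \approx -4.5943$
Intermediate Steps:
$c{\left(n \right)} = 3 + n^{2}$
$u{\left(V \right)} = \sqrt{V + \sqrt{7 + V}}$
$J{\left(D \right)} = D + D \left(7 + \frac{D^{2}}{25}\right)$ ($J{\left(D \right)} = D \left(\left(3 + \left(\frac{D}{-5}\right)^{2}\right) - -4\right) + D = D \left(\left(3 + \left(D \left(- \frac{1}{5}\right)\right)^{2}\right) + 4\right) + D = D \left(\left(3 + \left(- \frac{D}{5}\right)^{2}\right) + 4\right) + D = D \left(\left(3 + \frac{D^{2}}{25}\right) + 4\right) + D = D \left(7 + \frac{D^{2}}{25}\right) + D = D + D \left(7 + \frac{D^{2}}{25}\right)$)
$u{\left(8 \right)} + J{\left(M \right)} = \sqrt{8 + \sqrt{7 + 8}} + \frac{1}{25} \left(-1\right) \left(200 + \left(-1\right)^{2}\right) = \sqrt{8 + \sqrt{15}} + \frac{1}{25} \left(-1\right) \left(200 + 1\right) = \sqrt{8 + \sqrt{15}} + \frac{1}{25} \left(-1\right) 201 = \sqrt{8 + \sqrt{15}} - \frac{201}{25} = - \frac{201}{25} + \sqrt{8 + \sqrt{15}}$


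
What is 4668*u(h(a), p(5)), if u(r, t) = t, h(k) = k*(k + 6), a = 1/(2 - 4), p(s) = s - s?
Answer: 0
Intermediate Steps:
p(s) = 0
a = -1/2 (a = 1/(-2) = -1/2 ≈ -0.50000)
h(k) = k*(6 + k)
4668*u(h(a), p(5)) = 4668*0 = 0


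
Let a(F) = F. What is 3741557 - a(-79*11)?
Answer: 3742426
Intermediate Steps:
3741557 - a(-79*11) = 3741557 - (-79)*11 = 3741557 - 1*(-869) = 3741557 + 869 = 3742426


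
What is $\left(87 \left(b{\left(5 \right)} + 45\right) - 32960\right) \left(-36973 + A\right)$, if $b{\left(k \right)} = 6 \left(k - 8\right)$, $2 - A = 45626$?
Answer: $2528376767$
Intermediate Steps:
$A = -45624$ ($A = 2 - 45626 = -45624$)
$b{\left(k \right)} = -48 + 6 k$ ($b{\left(k \right)} = 6 \left(-8 + k\right) = -48 + 6 k$)
$\left(87 \left(b{\left(5 \right)} + 45\right) - 32960\right) \left(-36973 + A\right) = \left(87 \left(\left(-48 + 6 \cdot 5\right) + 45\right) - 32960\right) \left(-36973 - 45624\right) = \left(87 \left(\left(-48 + 30\right) + 45\right) - 32960\right) \left(-82597\right) = \left(87 \left(-18 + 45\right) - 32960\right) \left(-82597\right) = \left(87 \cdot 27 - 32960\right) \left(-82597\right) = \left(2349 - 32960\right) \left(-82597\right) = \left(-30611\right) \left(-82597\right) = 2528376767$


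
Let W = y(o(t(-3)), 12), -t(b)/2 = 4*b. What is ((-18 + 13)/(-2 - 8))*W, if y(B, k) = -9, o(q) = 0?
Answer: -9/2 ≈ -4.5000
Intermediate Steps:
t(b) = -8*b
W = -9
((-18 + 13)/(-2 - 8))*W = ((-18 + 13)/(-2 - 8))*(-9) = -5/(-10)*(-9) = -5*(-⅒)*(-9) = (½)*(-9) = -9/2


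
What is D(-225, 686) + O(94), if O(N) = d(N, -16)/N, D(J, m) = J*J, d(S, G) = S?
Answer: 50626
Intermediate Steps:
D(J, m) = J²
O(N) = 1 (O(N) = N/N = 1)
D(-225, 686) + O(94) = (-225)² + 1 = 50625 + 1 = 50626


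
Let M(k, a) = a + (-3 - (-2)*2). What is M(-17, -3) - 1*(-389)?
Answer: 387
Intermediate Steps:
M(k, a) = 1 + a (M(k, a) = a + (-3 - 1*(-4)) = a + (-3 + 4) = a + 1 = 1 + a)
M(-17, -3) - 1*(-389) = (1 - 3) - 1*(-389) = -2 + 389 = 387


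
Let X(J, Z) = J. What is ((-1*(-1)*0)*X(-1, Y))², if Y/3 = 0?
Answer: 0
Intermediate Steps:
Y = 0 (Y = 3*0 = 0)
((-1*(-1)*0)*X(-1, Y))² = ((-1*(-1)*0)*(-1))² = ((1*0)*(-1))² = (0*(-1))² = 0² = 0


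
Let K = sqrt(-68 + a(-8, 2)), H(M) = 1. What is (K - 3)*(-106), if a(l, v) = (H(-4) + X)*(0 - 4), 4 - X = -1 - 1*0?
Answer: 318 - 212*I*sqrt(23) ≈ 318.0 - 1016.7*I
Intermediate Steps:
X = 5 (X = 4 - (-1 - 1*0) = 4 - (-1 + 0) = 4 - 1*(-1) = 4 + 1 = 5)
a(l, v) = -24 (a(l, v) = (1 + 5)*(0 - 4) = 6*(-4) = -24)
K = 2*I*sqrt(23) (K = sqrt(-68 - 24) = sqrt(-92) = 2*I*sqrt(23) ≈ 9.5917*I)
(K - 3)*(-106) = (2*I*sqrt(23) - 3)*(-106) = (-3 + 2*I*sqrt(23))*(-106) = 318 - 212*I*sqrt(23)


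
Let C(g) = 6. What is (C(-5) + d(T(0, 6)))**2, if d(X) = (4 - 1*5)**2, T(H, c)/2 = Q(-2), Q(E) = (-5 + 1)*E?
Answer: 49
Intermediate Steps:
Q(E) = -4*E
T(H, c) = 16 (T(H, c) = 2*(-4*(-2)) = 2*8 = 16)
d(X) = 1 (d(X) = (4 - 5)**2 = (-1)**2 = 1)
(C(-5) + d(T(0, 6)))**2 = (6 + 1)**2 = 7**2 = 49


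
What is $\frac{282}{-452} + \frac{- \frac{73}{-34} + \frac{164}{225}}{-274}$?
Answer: $- \frac{150261163}{236859300} \approx -0.63439$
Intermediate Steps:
$\frac{282}{-452} + \frac{- \frac{73}{-34} + \frac{164}{225}}{-274} = 282 \left(- \frac{1}{452}\right) + \left(\left(-73\right) \left(- \frac{1}{34}\right) + 164 \cdot \frac{1}{225}\right) \left(- \frac{1}{274}\right) = - \frac{141}{226} + \left(\frac{73}{34} + \frac{164}{225}\right) \left(- \frac{1}{274}\right) = - \frac{141}{226} + \frac{22001}{7650} \left(- \frac{1}{274}\right) = - \frac{141}{226} - \frac{22001}{2096100} = - \frac{150261163}{236859300}$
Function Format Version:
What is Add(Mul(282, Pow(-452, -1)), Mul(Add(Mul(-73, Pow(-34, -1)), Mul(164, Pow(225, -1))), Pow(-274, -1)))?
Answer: Rational(-150261163, 236859300) ≈ -0.63439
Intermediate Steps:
Add(Mul(282, Pow(-452, -1)), Mul(Add(Mul(-73, Pow(-34, -1)), Mul(164, Pow(225, -1))), Pow(-274, -1))) = Add(Mul(282, Rational(-1, 452)), Mul(Add(Mul(-73, Rational(-1, 34)), Mul(164, Rational(1, 225))), Rational(-1, 274))) = Add(Rational(-141, 226), Mul(Add(Rational(73, 34), Rational(164, 225)), Rational(-1, 274))) = Add(Rational(-141, 226), Mul(Rational(22001, 7650), Rational(-1, 274))) = Add(Rational(-141, 226), Rational(-22001, 2096100)) = Rational(-150261163, 236859300)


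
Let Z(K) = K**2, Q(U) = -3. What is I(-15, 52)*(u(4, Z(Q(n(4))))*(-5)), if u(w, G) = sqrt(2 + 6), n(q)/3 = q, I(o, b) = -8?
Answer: 80*sqrt(2) ≈ 113.14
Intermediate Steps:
n(q) = 3*q
u(w, G) = 2*sqrt(2) (u(w, G) = sqrt(8) = 2*sqrt(2))
I(-15, 52)*(u(4, Z(Q(n(4))))*(-5)) = -8*2*sqrt(2)*(-5) = -(-80)*sqrt(2) = 80*sqrt(2)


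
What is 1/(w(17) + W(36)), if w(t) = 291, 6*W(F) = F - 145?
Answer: 6/1637 ≈ 0.0036652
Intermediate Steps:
W(F) = -145/6 + F/6 (W(F) = (F - 145)/6 = (-145 + F)/6 = -145/6 + F/6)
1/(w(17) + W(36)) = 1/(291 + (-145/6 + (1/6)*36)) = 1/(291 + (-145/6 + 6)) = 1/(291 - 109/6) = 1/(1637/6) = 6/1637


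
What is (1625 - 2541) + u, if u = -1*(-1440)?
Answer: 524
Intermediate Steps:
u = 1440
(1625 - 2541) + u = (1625 - 2541) + 1440 = -916 + 1440 = 524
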